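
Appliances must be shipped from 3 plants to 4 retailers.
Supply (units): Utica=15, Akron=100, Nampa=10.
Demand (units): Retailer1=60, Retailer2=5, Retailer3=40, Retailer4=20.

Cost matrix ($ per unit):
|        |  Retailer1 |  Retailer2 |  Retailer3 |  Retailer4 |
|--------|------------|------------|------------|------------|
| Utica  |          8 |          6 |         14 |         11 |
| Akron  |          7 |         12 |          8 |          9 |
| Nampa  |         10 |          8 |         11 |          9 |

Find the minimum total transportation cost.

One minimum-cost allocation:
  Utica->Retailer1: 10 × $8 = $80
  Utica->Retailer2: 5 × $6 = $30
  Akron->Retailer1: 50 × $7 = $350
  Akron->Retailer3: 40 × $8 = $320
  Akron->Retailer4: 10 × $9 = $90
  Nampa->Retailer4: 10 × $9 = $90
Total = 80 + 30 + 350 + 320 + 90 + 90 = $960.

960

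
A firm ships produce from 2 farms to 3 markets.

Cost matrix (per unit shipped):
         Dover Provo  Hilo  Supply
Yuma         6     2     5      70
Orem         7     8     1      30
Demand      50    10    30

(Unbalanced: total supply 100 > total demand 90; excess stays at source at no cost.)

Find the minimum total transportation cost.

350

A cheapest plan:
  Yuma to Dover: 50 crates
  Yuma to Provo: 10 crates
  Orem to Hilo: 30 crates
Total cost = 350.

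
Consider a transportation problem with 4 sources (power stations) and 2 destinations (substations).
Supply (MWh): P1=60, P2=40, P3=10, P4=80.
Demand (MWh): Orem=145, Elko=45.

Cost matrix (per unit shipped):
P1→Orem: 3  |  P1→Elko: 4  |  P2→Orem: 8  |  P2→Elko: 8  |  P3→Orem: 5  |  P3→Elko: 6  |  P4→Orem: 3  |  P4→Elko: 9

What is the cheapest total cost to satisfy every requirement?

An optimal shipping plan:
  P1 to Orem: 55 × 3 = 165
  P1 to Elko: 5 × 4 = 20
  P2 to Elko: 40 × 8 = 320
  P3 to Orem: 10 × 5 = 50
  P4 to Orem: 80 × 3 = 240
Total = 165 + 20 + 320 + 50 + 240 = 795.

795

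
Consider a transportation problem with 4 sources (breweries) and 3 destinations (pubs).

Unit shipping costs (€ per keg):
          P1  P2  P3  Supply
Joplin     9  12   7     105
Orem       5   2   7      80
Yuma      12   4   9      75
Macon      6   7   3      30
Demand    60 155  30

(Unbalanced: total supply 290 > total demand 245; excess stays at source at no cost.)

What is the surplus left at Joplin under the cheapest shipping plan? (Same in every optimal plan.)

45

An optimal plan:
  Joplin->P1: 60 × €9 = €540
  Orem->P2: 80 × €2 = €160
  Yuma->P2: 75 × €4 = €300
  Macon->P3: 30 × €3 = €90
Total cost = €1090.
Joplin ships 60 of its 105, leaving 45.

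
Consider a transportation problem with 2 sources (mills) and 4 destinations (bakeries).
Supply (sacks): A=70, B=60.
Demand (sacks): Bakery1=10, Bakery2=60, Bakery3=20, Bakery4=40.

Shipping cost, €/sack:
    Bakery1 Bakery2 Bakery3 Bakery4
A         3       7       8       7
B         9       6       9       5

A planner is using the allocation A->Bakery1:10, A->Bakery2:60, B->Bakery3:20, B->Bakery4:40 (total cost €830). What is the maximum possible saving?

Current plan cost = 10·3 + 60·7 + 20·9 + 40·5 = €830.
Optimal plan:
  A->Bakery1: 10 × €3 = €30
  A->Bakery2: 40 × €7 = €280
  A->Bakery3: 20 × €8 = €160
  B->Bakery2: 20 × €6 = €120
  B->Bakery4: 40 × €5 = €200
Optimal cost = €790.
Saving = 830 − 790 = €40.

40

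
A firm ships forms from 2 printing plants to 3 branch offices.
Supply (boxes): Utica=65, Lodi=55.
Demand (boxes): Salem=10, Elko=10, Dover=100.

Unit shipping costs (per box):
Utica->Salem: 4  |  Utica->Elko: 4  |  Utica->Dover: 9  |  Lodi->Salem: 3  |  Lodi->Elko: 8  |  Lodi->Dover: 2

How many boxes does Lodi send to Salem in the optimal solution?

Solving gives:
  Utica–Salem: 10 boxes
  Utica–Elko: 10 boxes
  Utica–Dover: 45 boxes
  Lodi–Dover: 55 boxes
Total cost = 595.
The route Lodi→Salem is not used.

0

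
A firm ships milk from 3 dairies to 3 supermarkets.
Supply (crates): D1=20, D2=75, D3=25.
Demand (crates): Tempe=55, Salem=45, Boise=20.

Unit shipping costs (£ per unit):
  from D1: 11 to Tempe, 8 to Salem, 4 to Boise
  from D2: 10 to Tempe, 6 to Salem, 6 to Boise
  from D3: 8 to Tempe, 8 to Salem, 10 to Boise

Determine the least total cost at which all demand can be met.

850

One minimum-cost allocation:
  D1–Boise: 20 × £4 = £80
  D2–Tempe: 30 × £10 = £300
  D2–Salem: 45 × £6 = £270
  D3–Tempe: 25 × £8 = £200
Total = 80 + 300 + 270 + 200 = £850.
(Supply check: D1 ships 20; D2 ships 75; D3 ships 25.)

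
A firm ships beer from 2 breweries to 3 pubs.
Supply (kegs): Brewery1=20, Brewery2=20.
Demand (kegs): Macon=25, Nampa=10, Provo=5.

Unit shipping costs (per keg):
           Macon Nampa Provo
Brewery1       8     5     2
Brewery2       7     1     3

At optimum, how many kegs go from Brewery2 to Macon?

The minimum-cost plan:
  Brewery1 to Macon: 15 × 8 = 120
  Brewery1 to Provo: 5 × 2 = 10
  Brewery2 to Macon: 10 × 7 = 70
  Brewery2 to Nampa: 10 × 1 = 10
Total cost = 210.
So Brewery2→Macon carries 10 kegs.

10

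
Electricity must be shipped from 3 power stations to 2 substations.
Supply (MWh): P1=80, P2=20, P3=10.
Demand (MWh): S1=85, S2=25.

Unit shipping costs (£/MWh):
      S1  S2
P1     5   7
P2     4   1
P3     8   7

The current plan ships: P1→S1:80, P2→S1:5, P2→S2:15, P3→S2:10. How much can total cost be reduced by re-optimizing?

10

Current plan cost = 80·5 + 5·4 + 15·1 + 10·7 = £505.
Optimal plan:
  P1→S1: 80 × £5 = £400
  P2→S2: 20 × £1 = £20
  P3→S1: 5 × £8 = £40
  P3→S2: 5 × £7 = £35
Optimal cost = £495.
Saving = 505 − 495 = £10.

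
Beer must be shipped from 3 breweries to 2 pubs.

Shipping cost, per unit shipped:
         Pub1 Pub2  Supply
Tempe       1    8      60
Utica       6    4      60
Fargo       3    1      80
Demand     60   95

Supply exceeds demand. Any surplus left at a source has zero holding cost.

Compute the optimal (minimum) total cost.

200

A cheapest plan:
  Tempe->Pub1: 60 × 1 = 60
  Utica->Pub2: 15 × 4 = 60
  Fargo->Pub2: 80 × 1 = 80
Total = 60 + 60 + 80 = 200.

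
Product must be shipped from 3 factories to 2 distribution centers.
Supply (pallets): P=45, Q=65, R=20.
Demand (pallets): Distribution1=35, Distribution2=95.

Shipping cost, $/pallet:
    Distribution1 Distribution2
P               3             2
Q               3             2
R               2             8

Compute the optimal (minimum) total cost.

A cheapest plan:
  P–Distribution1: 15 × $3 = $45
  P–Distribution2: 30 × $2 = $60
  Q–Distribution2: 65 × $2 = $130
  R–Distribution1: 20 × $2 = $40
Total = 45 + 60 + 130 + 40 = $275.

275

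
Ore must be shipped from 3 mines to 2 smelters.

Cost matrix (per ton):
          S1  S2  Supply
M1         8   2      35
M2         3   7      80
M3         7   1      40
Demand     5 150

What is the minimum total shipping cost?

One minimum-cost allocation:
  M1->S2: 35 tons
  M2->S1: 5 tons
  M2->S2: 75 tons
  M3->S2: 40 tons
Total cost = 650.

650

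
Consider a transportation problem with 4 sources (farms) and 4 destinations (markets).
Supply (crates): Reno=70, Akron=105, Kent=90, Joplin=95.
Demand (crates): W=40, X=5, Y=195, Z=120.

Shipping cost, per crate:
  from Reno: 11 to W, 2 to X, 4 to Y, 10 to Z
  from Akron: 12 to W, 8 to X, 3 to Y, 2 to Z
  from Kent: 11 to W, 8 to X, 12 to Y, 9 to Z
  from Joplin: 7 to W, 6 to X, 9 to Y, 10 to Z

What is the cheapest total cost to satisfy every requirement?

Optimal allocation:
  Reno→Y: 70 × 4 = 280
  Akron→Y: 75 × 3 = 225
  Akron→Z: 30 × 2 = 60
  Kent→Z: 90 × 9 = 810
  Joplin→W: 40 × 7 = 280
  Joplin→X: 5 × 6 = 30
  Joplin→Y: 50 × 9 = 450
Total = 280 + 225 + 60 + 810 + 280 + 30 + 450 = 2135.

2135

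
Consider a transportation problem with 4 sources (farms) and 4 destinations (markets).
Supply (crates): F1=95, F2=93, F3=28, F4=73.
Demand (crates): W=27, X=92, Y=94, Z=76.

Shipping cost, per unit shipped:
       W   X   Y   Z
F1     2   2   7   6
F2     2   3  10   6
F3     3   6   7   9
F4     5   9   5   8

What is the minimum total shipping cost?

One minimum-cost allocation:
  F1–W: 3 × 2 = 6
  F1–X: 92 × 2 = 184
  F2–W: 17 × 2 = 34
  F2–Z: 76 × 6 = 456
  F3–W: 7 × 3 = 21
  F3–Y: 21 × 7 = 147
  F4–Y: 73 × 5 = 365
Total = 6 + 184 + 34 + 456 + 21 + 147 + 365 = 1213.
(Supply check: F1 ships 95; F2 ships 93; F3 ships 28; F4 ships 73.)

1213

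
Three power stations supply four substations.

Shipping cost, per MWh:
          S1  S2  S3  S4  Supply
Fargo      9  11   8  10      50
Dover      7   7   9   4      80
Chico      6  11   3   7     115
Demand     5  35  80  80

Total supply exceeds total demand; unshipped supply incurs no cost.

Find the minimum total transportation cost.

945

One minimum-cost allocation:
  Fargo->S2: 5 × 11 = 55
  Dover->S2: 30 × 7 = 210
  Dover->S4: 50 × 4 = 200
  Chico->S1: 5 × 6 = 30
  Chico->S3: 80 × 3 = 240
  Chico->S4: 30 × 7 = 210
Total = 55 + 210 + 200 + 30 + 240 + 210 = 945.
(Supply check: Fargo ships 5; Dover ships 80; Chico ships 115.)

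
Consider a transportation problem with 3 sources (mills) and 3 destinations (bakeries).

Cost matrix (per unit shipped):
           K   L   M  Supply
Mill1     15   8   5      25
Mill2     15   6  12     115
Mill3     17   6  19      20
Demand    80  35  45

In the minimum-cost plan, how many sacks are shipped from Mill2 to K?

Optimal shipments:
  Mill1→M: 25 × 5 = 125
  Mill2→K: 80 × 15 = 1200
  Mill2→L: 15 × 6 = 90
  Mill2→M: 20 × 12 = 240
  Mill3→L: 20 × 6 = 120
Total cost = 1775.
So Mill2→K carries 80 sacks.

80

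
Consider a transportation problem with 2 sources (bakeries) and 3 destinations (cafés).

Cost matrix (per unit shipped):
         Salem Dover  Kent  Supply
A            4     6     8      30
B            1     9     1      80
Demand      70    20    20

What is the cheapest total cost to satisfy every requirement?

Optimal allocation:
  A–Salem: 10 × 4 = 40
  A–Dover: 20 × 6 = 120
  B–Salem: 60 × 1 = 60
  B–Kent: 20 × 1 = 20
Total = 40 + 120 + 60 + 20 = 240.
(Supply check: A ships 30; B ships 80.)

240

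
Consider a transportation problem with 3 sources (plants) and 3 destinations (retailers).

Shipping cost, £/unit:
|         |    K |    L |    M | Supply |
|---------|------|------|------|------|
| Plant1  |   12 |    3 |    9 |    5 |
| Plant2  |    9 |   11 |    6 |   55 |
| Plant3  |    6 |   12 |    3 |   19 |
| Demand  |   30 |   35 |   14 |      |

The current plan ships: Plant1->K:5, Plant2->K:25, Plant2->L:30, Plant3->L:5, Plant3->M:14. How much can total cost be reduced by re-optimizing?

Current plan cost = 5·12 + 25·9 + 30·11 + 5·12 + 14·3 = £717.
Optimal plan:
  Plant1 to L: 5 × £3 = £15
  Plant2 to K: 25 × £9 = £225
  Plant2 to L: 30 × £11 = £330
  Plant3 to K: 5 × £6 = £30
  Plant3 to M: 14 × £3 = £42
Optimal cost = £642.
Saving = 717 − 642 = £75.

75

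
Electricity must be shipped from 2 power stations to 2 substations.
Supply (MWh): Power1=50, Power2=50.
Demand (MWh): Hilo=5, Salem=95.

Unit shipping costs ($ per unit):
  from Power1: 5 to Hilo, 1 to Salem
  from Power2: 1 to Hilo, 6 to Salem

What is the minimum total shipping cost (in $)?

A cheapest plan:
  Power1–Salem: 50 MWh
  Power2–Hilo: 5 MWh
  Power2–Salem: 45 MWh
Total cost = $325.
(Supply check: Power1 ships 50; Power2 ships 50.)

325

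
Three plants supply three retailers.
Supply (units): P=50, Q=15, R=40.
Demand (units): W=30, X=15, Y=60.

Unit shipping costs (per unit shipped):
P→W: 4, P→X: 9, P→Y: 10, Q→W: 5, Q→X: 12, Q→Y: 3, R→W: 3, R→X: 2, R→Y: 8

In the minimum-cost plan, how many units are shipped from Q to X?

Solving gives:
  P to W: 30 × 4 = 120
  P to Y: 20 × 10 = 200
  Q to Y: 15 × 3 = 45
  R to X: 15 × 2 = 30
  R to Y: 25 × 8 = 200
Total cost = 595.
The route Q→X is not used.

0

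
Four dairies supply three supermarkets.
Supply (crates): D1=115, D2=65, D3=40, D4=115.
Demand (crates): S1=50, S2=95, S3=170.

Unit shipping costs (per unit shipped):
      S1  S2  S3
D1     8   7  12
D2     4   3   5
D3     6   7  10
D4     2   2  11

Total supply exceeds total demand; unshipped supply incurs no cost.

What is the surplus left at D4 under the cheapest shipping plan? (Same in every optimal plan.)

An optimal plan:
  D1–S2: 30 crates
  D1–S3: 65 crates
  D2–S3: 65 crates
  D3–S3: 40 crates
  D4–S1: 50 crates
  D4–S2: 65 crates
Total cost = 1945.
D4 ships 115 of its 115, leaving 0.

0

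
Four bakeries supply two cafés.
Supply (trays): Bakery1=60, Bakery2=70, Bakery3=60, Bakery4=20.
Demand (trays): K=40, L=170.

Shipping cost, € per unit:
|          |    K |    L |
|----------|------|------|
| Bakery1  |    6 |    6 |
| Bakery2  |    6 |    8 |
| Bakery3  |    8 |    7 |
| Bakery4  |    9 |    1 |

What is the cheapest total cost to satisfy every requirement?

One minimum-cost allocation:
  Bakery1->L: 60 × €6 = €360
  Bakery2->K: 40 × €6 = €240
  Bakery2->L: 30 × €8 = €240
  Bakery3->L: 60 × €7 = €420
  Bakery4->L: 20 × €1 = €20
Total = 360 + 240 + 240 + 420 + 20 = €1280.

1280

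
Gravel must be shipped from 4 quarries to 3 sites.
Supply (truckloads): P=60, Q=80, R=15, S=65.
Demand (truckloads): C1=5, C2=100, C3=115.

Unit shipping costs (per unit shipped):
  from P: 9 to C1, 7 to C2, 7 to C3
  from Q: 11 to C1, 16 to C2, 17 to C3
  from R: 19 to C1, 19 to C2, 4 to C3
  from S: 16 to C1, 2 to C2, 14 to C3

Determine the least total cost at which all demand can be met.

1905

An optimal shipping plan:
  P→C3: 60 truckloads
  Q→C1: 5 truckloads
  Q→C2: 35 truckloads
  Q→C3: 40 truckloads
  R→C3: 15 truckloads
  S→C2: 65 truckloads
Total cost = 1905.
(Supply check: P ships 60; Q ships 80; R ships 15; S ships 65.)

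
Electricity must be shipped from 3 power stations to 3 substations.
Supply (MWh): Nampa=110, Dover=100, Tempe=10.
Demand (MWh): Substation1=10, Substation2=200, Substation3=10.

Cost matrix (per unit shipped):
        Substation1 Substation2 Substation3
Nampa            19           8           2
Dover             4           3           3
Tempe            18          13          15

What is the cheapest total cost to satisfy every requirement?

Optimal allocation:
  Nampa to Substation2: 100 MWh
  Nampa to Substation3: 10 MWh
  Dover to Substation1: 10 MWh
  Dover to Substation2: 90 MWh
  Tempe to Substation2: 10 MWh
Total cost = 1260.

1260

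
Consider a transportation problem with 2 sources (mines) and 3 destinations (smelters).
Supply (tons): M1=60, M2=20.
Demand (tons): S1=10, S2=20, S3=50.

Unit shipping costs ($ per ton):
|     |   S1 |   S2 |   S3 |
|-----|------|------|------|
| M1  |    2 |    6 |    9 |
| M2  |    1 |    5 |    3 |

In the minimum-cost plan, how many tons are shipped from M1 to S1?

10

Optimal shipments:
  M1 to S1: 10 × $2 = $20
  M1 to S2: 20 × $6 = $120
  M1 to S3: 30 × $9 = $270
  M2 to S3: 20 × $3 = $60
Total cost = $470.
So M1→S1 carries 10 tons.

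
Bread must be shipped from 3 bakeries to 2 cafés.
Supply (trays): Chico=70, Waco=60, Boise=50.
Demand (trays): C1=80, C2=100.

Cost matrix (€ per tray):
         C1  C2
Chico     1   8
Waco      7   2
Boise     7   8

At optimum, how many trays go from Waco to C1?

Optimal shipments:
  Chico to C1: 70 trays
  Waco to C2: 60 trays
  Boise to C1: 10 trays
  Boise to C2: 40 trays
Total cost = €580.
The route Waco→C1 is not used.

0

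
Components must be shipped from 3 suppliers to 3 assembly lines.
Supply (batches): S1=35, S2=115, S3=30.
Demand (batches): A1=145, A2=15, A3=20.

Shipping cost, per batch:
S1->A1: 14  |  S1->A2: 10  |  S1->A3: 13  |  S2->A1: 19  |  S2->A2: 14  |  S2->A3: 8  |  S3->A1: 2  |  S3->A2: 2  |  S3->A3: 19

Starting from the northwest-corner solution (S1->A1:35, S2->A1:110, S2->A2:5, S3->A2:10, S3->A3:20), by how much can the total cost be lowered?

Current plan cost = 35·14 + 110·19 + 5·14 + 10·2 + 20·19 = 3050.
Optimal plan:
  S1 to A1: 35 batches
  S2 to A1: 80 batches
  S2 to A2: 15 batches
  S2 to A3: 20 batches
  S3 to A1: 30 batches
Optimal cost = 2440.
Saving = 3050 − 2440 = 610.

610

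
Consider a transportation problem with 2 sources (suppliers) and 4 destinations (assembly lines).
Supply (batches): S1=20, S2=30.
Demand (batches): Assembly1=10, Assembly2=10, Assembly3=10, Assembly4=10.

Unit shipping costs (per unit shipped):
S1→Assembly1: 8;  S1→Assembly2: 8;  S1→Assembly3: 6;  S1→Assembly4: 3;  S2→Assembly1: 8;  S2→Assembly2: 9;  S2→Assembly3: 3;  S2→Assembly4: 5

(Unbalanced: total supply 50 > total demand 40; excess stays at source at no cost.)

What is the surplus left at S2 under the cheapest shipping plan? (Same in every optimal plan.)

10

An optimal plan:
  S1 to Assembly2: 10 batches
  S1 to Assembly4: 10 batches
  S2 to Assembly1: 10 batches
  S2 to Assembly3: 10 batches
Total cost = 220.
S2 ships 20 of its 30, leaving 10.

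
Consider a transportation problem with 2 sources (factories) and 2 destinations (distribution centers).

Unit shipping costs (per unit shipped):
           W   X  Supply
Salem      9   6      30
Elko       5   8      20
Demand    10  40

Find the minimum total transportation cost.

310

An optimal shipping plan:
  Salem to X: 30 × 6 = 180
  Elko to W: 10 × 5 = 50
  Elko to X: 10 × 8 = 80
Total = 180 + 50 + 80 = 310.
(Supply check: Salem ships 30; Elko ships 20.)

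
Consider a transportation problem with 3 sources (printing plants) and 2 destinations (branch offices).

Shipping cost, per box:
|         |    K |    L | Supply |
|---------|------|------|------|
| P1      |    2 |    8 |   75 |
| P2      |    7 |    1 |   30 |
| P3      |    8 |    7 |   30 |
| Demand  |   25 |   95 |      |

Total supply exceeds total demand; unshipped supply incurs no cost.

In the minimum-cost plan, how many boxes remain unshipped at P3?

Minimum-cost shipments:
  P1 to K: 25 × 2 = 50
  P1 to L: 35 × 8 = 280
  P2 to L: 30 × 1 = 30
  P3 to L: 30 × 7 = 210
Total cost = 570.
P3 ships 30 of its 30, leaving 0.

0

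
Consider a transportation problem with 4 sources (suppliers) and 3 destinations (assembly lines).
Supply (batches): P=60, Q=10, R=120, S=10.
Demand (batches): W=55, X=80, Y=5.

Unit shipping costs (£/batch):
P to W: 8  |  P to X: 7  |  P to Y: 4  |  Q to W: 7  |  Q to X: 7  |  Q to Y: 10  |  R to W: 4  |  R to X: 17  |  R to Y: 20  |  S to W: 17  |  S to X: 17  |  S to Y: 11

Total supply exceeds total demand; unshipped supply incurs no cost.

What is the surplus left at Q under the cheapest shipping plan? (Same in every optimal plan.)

0

An optimal plan:
  P→X: 60 × £7 = £420
  Q→X: 10 × £7 = £70
  R→W: 55 × £4 = £220
  R→X: 10 × £17 = £170
  S→Y: 5 × £11 = £55
Total cost = £935.
Q ships 10 of its 10, leaving 0.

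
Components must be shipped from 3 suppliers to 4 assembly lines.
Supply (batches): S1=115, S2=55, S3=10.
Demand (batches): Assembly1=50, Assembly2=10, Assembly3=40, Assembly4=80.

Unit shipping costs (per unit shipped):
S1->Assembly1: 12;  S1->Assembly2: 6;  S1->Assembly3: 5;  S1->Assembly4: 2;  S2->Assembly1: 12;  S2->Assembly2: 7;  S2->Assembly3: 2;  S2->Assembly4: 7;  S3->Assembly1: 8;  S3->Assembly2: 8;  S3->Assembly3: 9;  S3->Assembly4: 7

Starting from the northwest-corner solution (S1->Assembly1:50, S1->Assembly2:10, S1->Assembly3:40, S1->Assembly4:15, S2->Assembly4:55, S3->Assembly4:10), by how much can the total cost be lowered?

Current plan cost = 50·12 + 10·6 + 40·5 + 15·2 + 55·7 + 10·7 = 1345.
Optimal plan:
  S1→Assembly1: 25 × 12 = 300
  S1→Assembly2: 10 × 6 = 60
  S1→Assembly4: 80 × 2 = 160
  S2→Assembly1: 15 × 12 = 180
  S2→Assembly3: 40 × 2 = 80
  S3→Assembly1: 10 × 8 = 80
Optimal cost = 860.
Saving = 1345 − 860 = 485.

485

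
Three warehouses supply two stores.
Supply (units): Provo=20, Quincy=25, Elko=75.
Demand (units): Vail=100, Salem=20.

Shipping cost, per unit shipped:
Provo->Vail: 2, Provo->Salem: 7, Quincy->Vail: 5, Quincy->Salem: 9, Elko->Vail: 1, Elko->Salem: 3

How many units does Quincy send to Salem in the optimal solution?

The minimum-cost plan:
  Provo->Vail: 20 × 2 = 40
  Quincy->Vail: 25 × 5 = 125
  Elko->Vail: 55 × 1 = 55
  Elko->Salem: 20 × 3 = 60
Total cost = 280.
The route Quincy→Salem is not used.

0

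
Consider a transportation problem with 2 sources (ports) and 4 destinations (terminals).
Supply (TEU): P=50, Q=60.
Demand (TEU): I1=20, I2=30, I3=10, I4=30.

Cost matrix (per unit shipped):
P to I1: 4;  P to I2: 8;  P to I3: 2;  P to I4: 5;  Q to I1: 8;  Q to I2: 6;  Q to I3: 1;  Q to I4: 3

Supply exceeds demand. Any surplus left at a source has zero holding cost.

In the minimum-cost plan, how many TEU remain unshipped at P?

An optimal plan:
  P->I1: 20 × 4 = 80
  P->I3: 10 × 2 = 20
  Q->I2: 30 × 6 = 180
  Q->I4: 30 × 3 = 90
Total cost = 370.
P ships 30 of its 50, leaving 20.

20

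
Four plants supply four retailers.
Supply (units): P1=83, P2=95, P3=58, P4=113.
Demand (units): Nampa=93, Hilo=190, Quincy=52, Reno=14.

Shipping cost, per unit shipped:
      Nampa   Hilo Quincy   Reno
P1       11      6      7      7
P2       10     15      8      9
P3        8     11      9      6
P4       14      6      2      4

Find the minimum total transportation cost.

One minimum-cost allocation:
  P1–Hilo: 83 × 6 = 498
  P2–Nampa: 49 × 10 = 490
  P2–Quincy: 46 × 8 = 368
  P3–Nampa: 44 × 8 = 352
  P3–Reno: 14 × 6 = 84
  P4–Hilo: 107 × 6 = 642
  P4–Quincy: 6 × 2 = 12
Total = 498 + 490 + 368 + 352 + 84 + 642 + 12 = 2446.

2446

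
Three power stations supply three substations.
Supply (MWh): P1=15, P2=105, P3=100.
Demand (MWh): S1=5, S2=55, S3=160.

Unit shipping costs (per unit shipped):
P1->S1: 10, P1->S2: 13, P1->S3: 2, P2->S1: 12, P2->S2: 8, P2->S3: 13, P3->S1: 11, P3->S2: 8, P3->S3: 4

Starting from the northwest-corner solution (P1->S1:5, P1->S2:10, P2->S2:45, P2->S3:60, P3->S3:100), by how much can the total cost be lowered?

205

Current plan cost = 5·10 + 10·13 + 45·8 + 60·13 + 100·4 = 1720.
Optimal plan:
  P1->S3: 15 × 2 = 30
  P2->S1: 5 × 12 = 60
  P2->S2: 55 × 8 = 440
  P2->S3: 45 × 13 = 585
  P3->S3: 100 × 4 = 400
Optimal cost = 1515.
Saving = 1720 − 1515 = 205.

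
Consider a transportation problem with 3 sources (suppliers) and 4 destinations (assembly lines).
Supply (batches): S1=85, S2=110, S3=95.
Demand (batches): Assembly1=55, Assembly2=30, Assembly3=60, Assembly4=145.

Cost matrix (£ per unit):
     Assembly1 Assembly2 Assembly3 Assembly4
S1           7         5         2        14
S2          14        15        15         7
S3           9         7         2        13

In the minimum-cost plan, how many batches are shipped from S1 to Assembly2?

Optimal shipments:
  S1–Assembly1: 55 batches
  S1–Assembly2: 30 batches
  S2–Assembly4: 110 batches
  S3–Assembly3: 60 batches
  S3–Assembly4: 35 batches
Total cost = £1880.
So S1→Assembly2 carries 30 batches.

30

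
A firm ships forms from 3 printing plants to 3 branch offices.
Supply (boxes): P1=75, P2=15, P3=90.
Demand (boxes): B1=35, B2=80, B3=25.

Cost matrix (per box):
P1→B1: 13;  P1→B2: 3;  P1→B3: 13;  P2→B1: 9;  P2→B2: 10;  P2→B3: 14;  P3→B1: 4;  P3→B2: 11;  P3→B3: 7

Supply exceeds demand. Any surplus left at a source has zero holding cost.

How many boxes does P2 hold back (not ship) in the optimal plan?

10

Minimum-cost shipments:
  P1→B2: 75 × 3 = 225
  P2→B2: 5 × 10 = 50
  P3→B1: 35 × 4 = 140
  P3→B3: 25 × 7 = 175
Total cost = 590.
P2 ships 5 of its 15, leaving 10.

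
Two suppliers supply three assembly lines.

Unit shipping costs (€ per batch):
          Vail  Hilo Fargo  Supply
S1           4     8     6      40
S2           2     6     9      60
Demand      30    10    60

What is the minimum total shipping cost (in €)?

540

Optimal allocation:
  S1→Fargo: 40 × €6 = €240
  S2→Vail: 30 × €2 = €60
  S2→Hilo: 10 × €6 = €60
  S2→Fargo: 20 × €9 = €180
Total = 240 + 60 + 60 + 180 = €540.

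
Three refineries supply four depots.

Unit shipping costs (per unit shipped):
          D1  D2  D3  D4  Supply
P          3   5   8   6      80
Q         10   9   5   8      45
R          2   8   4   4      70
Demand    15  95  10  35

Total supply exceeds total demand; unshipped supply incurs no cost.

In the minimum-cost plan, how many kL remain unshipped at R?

An optimal plan:
  P to D2: 80 × 5 = 400
  Q to D2: 5 × 9 = 45
  R to D1: 15 × 2 = 30
  R to D2: 10 × 8 = 80
  R to D3: 10 × 4 = 40
  R to D4: 35 × 4 = 140
Total cost = 735.
R ships 70 of its 70, leaving 0.

0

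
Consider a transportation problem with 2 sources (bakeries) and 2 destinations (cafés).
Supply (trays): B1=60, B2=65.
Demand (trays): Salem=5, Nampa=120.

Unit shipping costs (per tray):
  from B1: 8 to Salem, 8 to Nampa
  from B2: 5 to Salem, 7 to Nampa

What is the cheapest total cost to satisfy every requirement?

A cheapest plan:
  B1->Nampa: 60 × 8 = 480
  B2->Salem: 5 × 5 = 25
  B2->Nampa: 60 × 7 = 420
Total = 480 + 25 + 420 = 925.

925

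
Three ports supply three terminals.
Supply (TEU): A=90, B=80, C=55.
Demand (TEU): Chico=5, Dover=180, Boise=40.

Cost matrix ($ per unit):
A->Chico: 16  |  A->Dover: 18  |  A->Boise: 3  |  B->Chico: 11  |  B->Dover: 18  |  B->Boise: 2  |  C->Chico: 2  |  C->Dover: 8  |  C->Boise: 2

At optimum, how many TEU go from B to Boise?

Solving gives:
  A to Dover: 90 TEU
  B to Chico: 5 TEU
  B to Dover: 35 TEU
  B to Boise: 40 TEU
  C to Dover: 55 TEU
Total cost = $2825.
So B→Boise carries 40 TEU.

40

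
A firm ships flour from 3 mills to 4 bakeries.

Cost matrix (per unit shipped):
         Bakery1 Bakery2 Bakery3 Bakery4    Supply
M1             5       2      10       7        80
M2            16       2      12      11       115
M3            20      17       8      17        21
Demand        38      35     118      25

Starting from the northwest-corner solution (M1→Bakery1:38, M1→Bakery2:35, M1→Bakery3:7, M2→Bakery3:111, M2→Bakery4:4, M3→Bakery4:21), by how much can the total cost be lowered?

330

Current plan cost = 38·5 + 35·2 + 7·10 + 111·12 + 4·11 + 21·17 = 2063.
Optimal plan:
  M1 to Bakery1: 38 × 5 = 190
  M1 to Bakery3: 17 × 10 = 170
  M1 to Bakery4: 25 × 7 = 175
  M2 to Bakery2: 35 × 2 = 70
  M2 to Bakery3: 80 × 12 = 960
  M3 to Bakery3: 21 × 8 = 168
Optimal cost = 1733.
Saving = 2063 − 1733 = 330.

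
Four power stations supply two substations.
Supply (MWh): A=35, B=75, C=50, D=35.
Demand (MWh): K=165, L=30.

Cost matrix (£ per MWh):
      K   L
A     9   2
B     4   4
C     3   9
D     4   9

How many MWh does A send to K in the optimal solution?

5

Optimal shipments:
  A→K: 5 MWh
  A→L: 30 MWh
  B→K: 75 MWh
  C→K: 50 MWh
  D→K: 35 MWh
Total cost = £695.
So A→K carries 5 MWh.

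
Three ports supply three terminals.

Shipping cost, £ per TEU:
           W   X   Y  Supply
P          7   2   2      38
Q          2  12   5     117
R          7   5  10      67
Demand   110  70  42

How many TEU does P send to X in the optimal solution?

Solving gives:
  P–X: 3 × £2 = £6
  P–Y: 35 × £2 = £70
  Q–W: 110 × £2 = £220
  Q–Y: 7 × £5 = £35
  R–X: 67 × £5 = £335
Total cost = £666.
So P→X carries 3 TEU.

3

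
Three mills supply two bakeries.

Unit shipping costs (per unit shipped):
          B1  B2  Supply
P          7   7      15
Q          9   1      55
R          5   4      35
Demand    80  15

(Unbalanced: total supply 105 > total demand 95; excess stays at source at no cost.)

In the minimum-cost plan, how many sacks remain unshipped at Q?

10

An optimal plan:
  P→B1: 15 × 7 = 105
  Q→B1: 30 × 9 = 270
  Q→B2: 15 × 1 = 15
  R→B1: 35 × 5 = 175
Total cost = 565.
Q ships 45 of its 55, leaving 10.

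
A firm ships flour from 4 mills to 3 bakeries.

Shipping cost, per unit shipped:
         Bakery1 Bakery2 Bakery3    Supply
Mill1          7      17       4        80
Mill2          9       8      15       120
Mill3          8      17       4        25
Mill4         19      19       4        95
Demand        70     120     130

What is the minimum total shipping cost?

1970

Optimal allocation:
  Mill1 to Bakery1: 70 × 7 = 490
  Mill1 to Bakery3: 10 × 4 = 40
  Mill2 to Bakery2: 120 × 8 = 960
  Mill3 to Bakery3: 25 × 4 = 100
  Mill4 to Bakery3: 95 × 4 = 380
Total = 490 + 40 + 960 + 100 + 380 = 1970.
(Supply check: Mill1 ships 80; Mill2 ships 120; Mill3 ships 25; Mill4 ships 95.)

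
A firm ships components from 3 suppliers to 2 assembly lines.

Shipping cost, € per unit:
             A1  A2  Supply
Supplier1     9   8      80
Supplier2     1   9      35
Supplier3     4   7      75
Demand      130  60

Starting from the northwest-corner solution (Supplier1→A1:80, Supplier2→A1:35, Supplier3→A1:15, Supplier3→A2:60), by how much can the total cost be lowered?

240

Current plan cost = 80·9 + 35·1 + 15·4 + 60·7 = €1235.
Optimal plan:
  Supplier1→A1: 20 × €9 = €180
  Supplier1→A2: 60 × €8 = €480
  Supplier2→A1: 35 × €1 = €35
  Supplier3→A1: 75 × €4 = €300
Optimal cost = €995.
Saving = 1235 − 995 = €240.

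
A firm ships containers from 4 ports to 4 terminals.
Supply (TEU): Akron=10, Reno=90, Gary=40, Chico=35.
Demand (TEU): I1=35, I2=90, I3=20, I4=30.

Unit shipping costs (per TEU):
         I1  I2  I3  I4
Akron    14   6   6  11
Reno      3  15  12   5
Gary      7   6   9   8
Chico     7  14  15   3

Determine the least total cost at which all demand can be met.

1330

A cheapest plan:
  Akron–I2: 10 × 6 = 60
  Reno–I1: 35 × 3 = 105
  Reno–I2: 35 × 15 = 525
  Reno–I3: 20 × 12 = 240
  Gary–I2: 40 × 6 = 240
  Chico–I2: 5 × 14 = 70
  Chico–I4: 30 × 3 = 90
Total = 60 + 105 + 525 + 240 + 240 + 70 + 90 = 1330.
(Supply check: Akron ships 10; Reno ships 90; Gary ships 40; Chico ships 35.)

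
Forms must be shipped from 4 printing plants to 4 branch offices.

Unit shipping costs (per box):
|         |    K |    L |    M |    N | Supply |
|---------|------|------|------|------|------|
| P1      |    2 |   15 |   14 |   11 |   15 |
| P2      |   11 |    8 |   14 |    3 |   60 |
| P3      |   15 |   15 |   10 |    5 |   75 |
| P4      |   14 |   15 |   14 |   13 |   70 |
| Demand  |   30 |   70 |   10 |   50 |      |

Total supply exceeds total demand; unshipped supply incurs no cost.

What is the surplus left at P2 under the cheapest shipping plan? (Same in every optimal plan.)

Minimum-cost shipments:
  P1→K: 15 × 2 = 30
  P2→L: 60 × 8 = 480
  P3→M: 10 × 10 = 100
  P3→N: 50 × 5 = 250
  P4→K: 15 × 14 = 210
  P4→L: 10 × 15 = 150
Total cost = 1220.
P2 ships 60 of its 60, leaving 0.

0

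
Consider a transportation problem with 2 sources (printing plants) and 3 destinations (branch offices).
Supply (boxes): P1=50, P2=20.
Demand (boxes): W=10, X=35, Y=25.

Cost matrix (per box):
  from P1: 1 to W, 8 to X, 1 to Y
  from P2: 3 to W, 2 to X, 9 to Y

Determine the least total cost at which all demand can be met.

195

A cheapest plan:
  P1–W: 10 × 1 = 10
  P1–X: 15 × 8 = 120
  P1–Y: 25 × 1 = 25
  P2–X: 20 × 2 = 40
Total = 10 + 120 + 25 + 40 = 195.
(Supply check: P1 ships 50; P2 ships 20.)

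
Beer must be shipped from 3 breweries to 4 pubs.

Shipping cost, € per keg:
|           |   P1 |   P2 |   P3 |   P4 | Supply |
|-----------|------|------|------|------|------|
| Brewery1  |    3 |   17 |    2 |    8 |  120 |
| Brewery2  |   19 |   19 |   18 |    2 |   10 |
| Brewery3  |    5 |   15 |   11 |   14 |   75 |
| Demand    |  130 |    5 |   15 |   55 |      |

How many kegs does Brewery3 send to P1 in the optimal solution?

The minimum-cost plan:
  Brewery1→P1: 60 kegs
  Brewery1→P3: 15 kegs
  Brewery1→P4: 45 kegs
  Brewery2→P4: 10 kegs
  Brewery3→P1: 70 kegs
  Brewery3→P2: 5 kegs
Total cost = €1015.
So Brewery3→P1 carries 70 kegs.

70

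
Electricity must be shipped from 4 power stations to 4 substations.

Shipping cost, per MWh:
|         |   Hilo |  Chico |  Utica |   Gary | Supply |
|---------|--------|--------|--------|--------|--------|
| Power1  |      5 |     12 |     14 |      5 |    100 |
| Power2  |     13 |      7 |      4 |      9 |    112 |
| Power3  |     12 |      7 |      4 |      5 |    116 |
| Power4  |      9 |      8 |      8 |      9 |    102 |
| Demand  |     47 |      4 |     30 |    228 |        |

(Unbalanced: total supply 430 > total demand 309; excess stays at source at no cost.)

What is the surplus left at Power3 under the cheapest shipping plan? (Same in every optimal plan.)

0

An optimal plan:
  Power1->Gary: 100 MWh
  Power2->Chico: 4 MWh
  Power2->Utica: 30 MWh
  Power2->Gary: 12 MWh
  Power3->Gary: 116 MWh
  Power4->Hilo: 47 MWh
Total cost = 1759.
Power3 ships 116 of its 116, leaving 0.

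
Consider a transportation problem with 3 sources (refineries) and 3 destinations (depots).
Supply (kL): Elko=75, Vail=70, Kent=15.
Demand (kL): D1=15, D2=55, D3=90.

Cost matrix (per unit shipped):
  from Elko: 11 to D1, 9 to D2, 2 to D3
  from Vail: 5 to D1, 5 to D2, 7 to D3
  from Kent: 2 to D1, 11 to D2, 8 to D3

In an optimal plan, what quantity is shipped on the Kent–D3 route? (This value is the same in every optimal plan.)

0

The minimum-cost plan:
  Elko->D3: 75 × 2 = 150
  Vail->D2: 55 × 5 = 275
  Vail->D3: 15 × 7 = 105
  Kent->D1: 15 × 2 = 30
Total cost = 560.
The route Kent→D3 is not used.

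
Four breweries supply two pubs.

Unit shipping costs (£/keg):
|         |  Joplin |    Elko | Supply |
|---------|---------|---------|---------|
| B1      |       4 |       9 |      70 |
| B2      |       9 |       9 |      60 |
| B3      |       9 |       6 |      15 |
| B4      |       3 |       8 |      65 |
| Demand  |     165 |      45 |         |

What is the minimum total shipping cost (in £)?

1105

Optimal allocation:
  B1–Joplin: 70 × £4 = £280
  B2–Joplin: 30 × £9 = £270
  B2–Elko: 30 × £9 = £270
  B3–Elko: 15 × £6 = £90
  B4–Joplin: 65 × £3 = £195
Total = 280 + 270 + 270 + 90 + 195 = £1105.
(Supply check: B1 ships 70; B2 ships 60; B3 ships 15; B4 ships 65.)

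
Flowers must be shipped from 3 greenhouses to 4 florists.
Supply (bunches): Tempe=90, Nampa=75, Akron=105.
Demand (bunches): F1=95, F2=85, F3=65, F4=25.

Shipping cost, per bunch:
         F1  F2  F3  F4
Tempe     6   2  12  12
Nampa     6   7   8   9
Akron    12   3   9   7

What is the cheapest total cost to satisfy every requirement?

One minimum-cost allocation:
  Tempe->F1: 20 × 6 = 120
  Tempe->F2: 70 × 2 = 140
  Nampa->F1: 75 × 6 = 450
  Akron->F2: 15 × 3 = 45
  Akron->F3: 65 × 9 = 585
  Akron->F4: 25 × 7 = 175
Total = 120 + 140 + 450 + 45 + 585 + 175 = 1515.
(Supply check: Tempe ships 90; Nampa ships 75; Akron ships 105.)

1515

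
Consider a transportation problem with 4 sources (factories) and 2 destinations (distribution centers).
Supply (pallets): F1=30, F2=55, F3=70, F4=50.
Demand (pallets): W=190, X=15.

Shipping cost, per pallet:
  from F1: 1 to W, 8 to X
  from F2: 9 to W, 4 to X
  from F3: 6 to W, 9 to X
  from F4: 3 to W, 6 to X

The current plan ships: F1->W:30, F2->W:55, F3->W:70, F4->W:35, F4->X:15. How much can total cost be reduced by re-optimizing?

Current plan cost = 30·1 + 55·9 + 70·6 + 35·3 + 15·6 = 1140.
Optimal plan:
  F1->W: 30 × 1 = 30
  F2->W: 40 × 9 = 360
  F2->X: 15 × 4 = 60
  F3->W: 70 × 6 = 420
  F4->W: 50 × 3 = 150
Optimal cost = 1020.
Saving = 1140 − 1020 = 120.

120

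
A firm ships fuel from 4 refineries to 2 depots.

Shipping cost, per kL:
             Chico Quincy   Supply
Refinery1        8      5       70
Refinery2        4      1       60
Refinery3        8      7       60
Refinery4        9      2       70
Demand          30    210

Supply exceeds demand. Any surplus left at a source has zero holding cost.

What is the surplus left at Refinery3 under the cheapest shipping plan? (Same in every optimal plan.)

Minimum-cost shipments:
  Refinery1->Quincy: 70 × 5 = 350
  Refinery2->Quincy: 60 × 1 = 60
  Refinery3->Chico: 30 × 8 = 240
  Refinery3->Quincy: 10 × 7 = 70
  Refinery4->Quincy: 70 × 2 = 140
Total cost = 860.
Refinery3 ships 40 of its 60, leaving 20.

20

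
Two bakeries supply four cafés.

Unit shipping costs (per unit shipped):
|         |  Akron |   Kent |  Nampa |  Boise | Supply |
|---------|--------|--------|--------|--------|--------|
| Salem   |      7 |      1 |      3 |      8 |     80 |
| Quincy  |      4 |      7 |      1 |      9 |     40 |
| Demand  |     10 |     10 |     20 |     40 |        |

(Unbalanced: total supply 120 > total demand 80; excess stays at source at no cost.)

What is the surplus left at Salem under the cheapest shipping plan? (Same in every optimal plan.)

30

An optimal plan:
  Salem->Kent: 10 × 1 = 10
  Salem->Boise: 40 × 8 = 320
  Quincy->Akron: 10 × 4 = 40
  Quincy->Nampa: 20 × 1 = 20
Total cost = 390.
Salem ships 50 of its 80, leaving 30.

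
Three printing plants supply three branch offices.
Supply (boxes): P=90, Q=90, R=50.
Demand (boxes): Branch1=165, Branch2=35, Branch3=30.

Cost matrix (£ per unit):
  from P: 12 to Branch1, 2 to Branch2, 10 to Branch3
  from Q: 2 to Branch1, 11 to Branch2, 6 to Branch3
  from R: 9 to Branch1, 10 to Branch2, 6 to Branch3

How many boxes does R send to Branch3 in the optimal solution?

Optimal shipments:
  P to Branch1: 55 × £12 = £660
  P to Branch2: 35 × £2 = £70
  Q to Branch1: 90 × £2 = £180
  R to Branch1: 20 × £9 = £180
  R to Branch3: 30 × £6 = £180
Total cost = £1270.
So R→Branch3 carries 30 boxes.

30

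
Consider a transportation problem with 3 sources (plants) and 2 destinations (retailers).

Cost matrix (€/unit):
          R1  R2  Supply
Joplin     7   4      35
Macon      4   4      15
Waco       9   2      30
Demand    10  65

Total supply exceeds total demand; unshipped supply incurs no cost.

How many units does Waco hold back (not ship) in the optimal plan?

An optimal plan:
  Joplin→R2: 35 units
  Macon→R1: 10 units
  Waco→R2: 30 units
Total cost = €240.
Waco ships 30 of its 30, leaving 0.

0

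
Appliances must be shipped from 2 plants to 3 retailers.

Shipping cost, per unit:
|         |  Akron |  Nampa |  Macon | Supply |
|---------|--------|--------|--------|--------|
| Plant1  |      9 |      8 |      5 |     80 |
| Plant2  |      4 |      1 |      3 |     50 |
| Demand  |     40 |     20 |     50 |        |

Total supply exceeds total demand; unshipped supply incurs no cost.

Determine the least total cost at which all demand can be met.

A cheapest plan:
  Plant1->Akron: 10 × 9 = 90
  Plant1->Macon: 50 × 5 = 250
  Plant2->Akron: 30 × 4 = 120
  Plant2->Nampa: 20 × 1 = 20
Total = 90 + 250 + 120 + 20 = 480.

480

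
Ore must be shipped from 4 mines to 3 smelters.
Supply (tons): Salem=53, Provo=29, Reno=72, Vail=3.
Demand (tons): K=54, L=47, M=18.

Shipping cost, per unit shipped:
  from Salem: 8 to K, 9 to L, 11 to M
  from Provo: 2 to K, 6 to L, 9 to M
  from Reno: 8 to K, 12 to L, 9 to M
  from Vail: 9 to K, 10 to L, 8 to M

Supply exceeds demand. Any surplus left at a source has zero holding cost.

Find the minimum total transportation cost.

Optimal allocation:
  Salem to L: 47 tons
  Provo to K: 29 tons
  Reno to K: 25 tons
  Reno to M: 15 tons
  Vail to M: 3 tons
Total cost = 840.
(Supply check: Salem ships 47; Provo ships 29; Reno ships 40; Vail ships 3.)

840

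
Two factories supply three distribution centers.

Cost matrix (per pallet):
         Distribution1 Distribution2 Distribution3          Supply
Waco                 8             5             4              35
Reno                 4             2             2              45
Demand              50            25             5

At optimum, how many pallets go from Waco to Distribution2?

The minimum-cost plan:
  Waco to Distribution1: 5 × 8 = 40
  Waco to Distribution2: 25 × 5 = 125
  Waco to Distribution3: 5 × 4 = 20
  Reno to Distribution1: 45 × 4 = 180
Total cost = 365.
So Waco→Distribution2 carries 25 pallets.

25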